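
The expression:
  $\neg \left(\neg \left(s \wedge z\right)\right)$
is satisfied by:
  {z: True, s: True}


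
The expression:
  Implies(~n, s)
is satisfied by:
  {n: True, s: True}
  {n: True, s: False}
  {s: True, n: False}


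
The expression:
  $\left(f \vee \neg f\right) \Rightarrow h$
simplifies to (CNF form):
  $h$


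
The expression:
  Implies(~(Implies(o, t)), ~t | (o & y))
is always true.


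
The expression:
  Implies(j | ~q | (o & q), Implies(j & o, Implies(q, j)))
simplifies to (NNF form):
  True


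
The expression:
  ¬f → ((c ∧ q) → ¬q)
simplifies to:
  f ∨ ¬c ∨ ¬q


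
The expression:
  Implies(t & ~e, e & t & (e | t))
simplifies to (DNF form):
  e | ~t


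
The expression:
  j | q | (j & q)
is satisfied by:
  {q: True, j: True}
  {q: True, j: False}
  {j: True, q: False}


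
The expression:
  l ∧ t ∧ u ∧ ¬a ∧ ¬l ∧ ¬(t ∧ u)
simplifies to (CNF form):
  False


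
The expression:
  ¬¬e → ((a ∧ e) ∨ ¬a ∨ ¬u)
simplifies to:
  True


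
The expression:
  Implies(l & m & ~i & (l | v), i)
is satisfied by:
  {i: True, l: False, m: False}
  {l: False, m: False, i: False}
  {i: True, m: True, l: False}
  {m: True, l: False, i: False}
  {i: True, l: True, m: False}
  {l: True, i: False, m: False}
  {i: True, m: True, l: True}


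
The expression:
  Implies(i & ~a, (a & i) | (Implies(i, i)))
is always true.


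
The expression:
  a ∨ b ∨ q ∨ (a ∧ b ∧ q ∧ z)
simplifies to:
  a ∨ b ∨ q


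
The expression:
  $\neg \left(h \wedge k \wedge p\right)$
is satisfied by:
  {p: False, k: False, h: False}
  {h: True, p: False, k: False}
  {k: True, p: False, h: False}
  {h: True, k: True, p: False}
  {p: True, h: False, k: False}
  {h: True, p: True, k: False}
  {k: True, p: True, h: False}


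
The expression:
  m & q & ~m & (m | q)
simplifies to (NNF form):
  False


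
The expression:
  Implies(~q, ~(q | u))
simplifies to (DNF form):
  q | ~u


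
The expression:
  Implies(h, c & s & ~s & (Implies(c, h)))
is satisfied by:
  {h: False}


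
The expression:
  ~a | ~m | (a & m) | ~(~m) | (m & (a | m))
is always true.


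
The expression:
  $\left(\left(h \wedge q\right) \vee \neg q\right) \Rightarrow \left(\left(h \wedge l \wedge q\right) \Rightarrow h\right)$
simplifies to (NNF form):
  $\text{True}$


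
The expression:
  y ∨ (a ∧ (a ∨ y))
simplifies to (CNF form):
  a ∨ y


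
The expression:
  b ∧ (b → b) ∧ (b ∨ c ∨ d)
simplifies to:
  b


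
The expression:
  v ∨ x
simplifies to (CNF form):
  v ∨ x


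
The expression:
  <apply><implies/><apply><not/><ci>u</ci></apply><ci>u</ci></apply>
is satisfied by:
  {u: True}


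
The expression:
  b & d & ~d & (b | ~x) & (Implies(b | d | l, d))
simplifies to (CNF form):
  False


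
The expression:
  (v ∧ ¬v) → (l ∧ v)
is always true.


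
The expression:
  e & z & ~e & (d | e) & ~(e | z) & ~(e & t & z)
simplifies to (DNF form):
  False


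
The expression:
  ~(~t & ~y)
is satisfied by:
  {y: True, t: True}
  {y: True, t: False}
  {t: True, y: False}


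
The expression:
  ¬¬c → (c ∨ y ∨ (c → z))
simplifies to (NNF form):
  True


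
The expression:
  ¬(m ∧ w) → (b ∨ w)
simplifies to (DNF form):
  b ∨ w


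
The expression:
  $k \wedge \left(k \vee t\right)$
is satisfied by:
  {k: True}


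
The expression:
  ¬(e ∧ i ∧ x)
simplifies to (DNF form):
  ¬e ∨ ¬i ∨ ¬x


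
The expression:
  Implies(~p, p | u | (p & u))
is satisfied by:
  {u: True, p: True}
  {u: True, p: False}
  {p: True, u: False}


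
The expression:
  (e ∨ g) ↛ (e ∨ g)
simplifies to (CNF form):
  False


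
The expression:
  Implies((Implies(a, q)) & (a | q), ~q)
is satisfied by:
  {q: False}


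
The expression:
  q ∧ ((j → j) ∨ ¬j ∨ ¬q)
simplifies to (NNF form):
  q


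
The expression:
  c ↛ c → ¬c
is always true.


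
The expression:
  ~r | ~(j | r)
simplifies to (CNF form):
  ~r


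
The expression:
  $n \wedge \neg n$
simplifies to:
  $\text{False}$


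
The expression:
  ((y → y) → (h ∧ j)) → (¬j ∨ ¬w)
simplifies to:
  ¬h ∨ ¬j ∨ ¬w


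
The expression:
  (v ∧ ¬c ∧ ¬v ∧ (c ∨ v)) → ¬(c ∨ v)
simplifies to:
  True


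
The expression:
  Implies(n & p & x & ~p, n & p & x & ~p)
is always true.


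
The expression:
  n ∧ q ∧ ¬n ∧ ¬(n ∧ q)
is never true.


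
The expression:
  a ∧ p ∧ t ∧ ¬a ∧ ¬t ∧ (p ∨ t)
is never true.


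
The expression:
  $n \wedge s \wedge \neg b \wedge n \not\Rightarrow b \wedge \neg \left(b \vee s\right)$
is never true.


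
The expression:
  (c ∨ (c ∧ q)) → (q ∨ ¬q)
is always true.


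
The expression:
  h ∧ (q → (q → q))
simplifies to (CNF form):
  h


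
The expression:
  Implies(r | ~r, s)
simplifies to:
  s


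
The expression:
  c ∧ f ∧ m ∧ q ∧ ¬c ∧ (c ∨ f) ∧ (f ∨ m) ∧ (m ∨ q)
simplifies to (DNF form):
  False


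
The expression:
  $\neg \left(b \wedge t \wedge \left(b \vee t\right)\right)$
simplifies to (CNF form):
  $\neg b \vee \neg t$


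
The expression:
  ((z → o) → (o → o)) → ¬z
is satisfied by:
  {z: False}


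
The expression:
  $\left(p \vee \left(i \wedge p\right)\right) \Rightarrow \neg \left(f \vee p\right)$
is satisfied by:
  {p: False}


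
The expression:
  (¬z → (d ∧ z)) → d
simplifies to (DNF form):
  d ∨ ¬z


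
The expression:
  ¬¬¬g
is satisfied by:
  {g: False}


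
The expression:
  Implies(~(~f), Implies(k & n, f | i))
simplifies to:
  True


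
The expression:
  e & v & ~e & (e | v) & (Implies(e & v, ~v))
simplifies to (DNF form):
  False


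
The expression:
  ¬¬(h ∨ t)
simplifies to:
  h ∨ t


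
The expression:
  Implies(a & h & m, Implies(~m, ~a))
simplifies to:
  True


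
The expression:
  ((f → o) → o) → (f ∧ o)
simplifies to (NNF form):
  (f ∧ o) ∨ (¬f ∧ ¬o)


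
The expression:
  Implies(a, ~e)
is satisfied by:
  {e: False, a: False}
  {a: True, e: False}
  {e: True, a: False}


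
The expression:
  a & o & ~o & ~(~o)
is never true.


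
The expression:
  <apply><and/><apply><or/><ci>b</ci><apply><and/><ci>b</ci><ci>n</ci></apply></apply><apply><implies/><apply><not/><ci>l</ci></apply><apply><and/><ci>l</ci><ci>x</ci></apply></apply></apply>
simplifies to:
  <apply><and/><ci>b</ci><ci>l</ci></apply>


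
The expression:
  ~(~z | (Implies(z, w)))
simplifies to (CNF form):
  z & ~w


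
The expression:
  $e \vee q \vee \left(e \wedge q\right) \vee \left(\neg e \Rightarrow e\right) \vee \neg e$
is always true.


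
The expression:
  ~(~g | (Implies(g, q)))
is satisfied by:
  {g: True, q: False}


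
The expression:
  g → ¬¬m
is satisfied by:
  {m: True, g: False}
  {g: False, m: False}
  {g: True, m: True}


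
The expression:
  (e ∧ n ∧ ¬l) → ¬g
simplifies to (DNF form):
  l ∨ ¬e ∨ ¬g ∨ ¬n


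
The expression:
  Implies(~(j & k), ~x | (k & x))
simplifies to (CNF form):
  k | ~x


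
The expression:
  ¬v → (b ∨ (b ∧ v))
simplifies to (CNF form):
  b ∨ v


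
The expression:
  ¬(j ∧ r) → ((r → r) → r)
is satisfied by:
  {r: True}


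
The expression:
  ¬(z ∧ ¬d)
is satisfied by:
  {d: True, z: False}
  {z: False, d: False}
  {z: True, d: True}


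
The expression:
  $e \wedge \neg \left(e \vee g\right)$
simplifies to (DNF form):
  $\text{False}$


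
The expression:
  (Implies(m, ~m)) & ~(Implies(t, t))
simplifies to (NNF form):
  False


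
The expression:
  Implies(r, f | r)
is always true.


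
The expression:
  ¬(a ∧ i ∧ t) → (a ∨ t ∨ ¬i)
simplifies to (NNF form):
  a ∨ t ∨ ¬i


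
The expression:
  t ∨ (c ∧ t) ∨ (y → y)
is always true.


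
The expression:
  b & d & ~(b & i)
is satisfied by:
  {b: True, d: True, i: False}


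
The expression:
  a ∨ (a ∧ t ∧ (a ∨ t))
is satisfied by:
  {a: True}


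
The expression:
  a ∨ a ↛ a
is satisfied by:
  {a: True}


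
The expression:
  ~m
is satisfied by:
  {m: False}


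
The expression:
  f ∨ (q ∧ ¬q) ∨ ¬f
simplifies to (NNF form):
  True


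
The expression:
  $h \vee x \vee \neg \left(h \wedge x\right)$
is always true.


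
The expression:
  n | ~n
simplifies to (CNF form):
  True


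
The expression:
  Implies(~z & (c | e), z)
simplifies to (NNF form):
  z | (~c & ~e)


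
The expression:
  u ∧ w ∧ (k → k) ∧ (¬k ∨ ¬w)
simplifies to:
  u ∧ w ∧ ¬k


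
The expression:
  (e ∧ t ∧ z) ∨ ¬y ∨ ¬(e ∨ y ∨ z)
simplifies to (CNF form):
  (e ∨ ¬y) ∧ (t ∨ ¬y) ∧ (z ∨ ¬y)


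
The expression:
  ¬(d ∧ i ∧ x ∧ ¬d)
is always true.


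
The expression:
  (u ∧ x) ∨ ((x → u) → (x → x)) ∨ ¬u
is always true.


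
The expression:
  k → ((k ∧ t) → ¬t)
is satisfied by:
  {k: False, t: False}
  {t: True, k: False}
  {k: True, t: False}


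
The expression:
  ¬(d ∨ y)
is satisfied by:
  {d: False, y: False}


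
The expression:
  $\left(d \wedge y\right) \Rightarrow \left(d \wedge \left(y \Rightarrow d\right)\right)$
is always true.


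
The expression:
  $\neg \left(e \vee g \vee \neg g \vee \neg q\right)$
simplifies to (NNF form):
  $\text{False}$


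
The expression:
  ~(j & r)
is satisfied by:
  {r: False, j: False}
  {j: True, r: False}
  {r: True, j: False}


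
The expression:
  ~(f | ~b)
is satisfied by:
  {b: True, f: False}


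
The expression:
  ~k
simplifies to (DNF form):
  ~k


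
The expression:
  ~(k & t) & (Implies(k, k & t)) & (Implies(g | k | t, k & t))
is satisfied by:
  {g: False, t: False, k: False}


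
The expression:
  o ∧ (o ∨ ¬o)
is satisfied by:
  {o: True}


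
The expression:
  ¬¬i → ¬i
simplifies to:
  ¬i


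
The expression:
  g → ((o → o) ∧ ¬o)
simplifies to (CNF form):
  ¬g ∨ ¬o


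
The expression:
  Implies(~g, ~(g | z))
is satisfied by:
  {g: True, z: False}
  {z: False, g: False}
  {z: True, g: True}


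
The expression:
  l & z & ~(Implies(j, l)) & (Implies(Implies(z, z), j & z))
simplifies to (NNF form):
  False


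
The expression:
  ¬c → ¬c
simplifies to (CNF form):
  True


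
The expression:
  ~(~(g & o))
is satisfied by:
  {g: True, o: True}


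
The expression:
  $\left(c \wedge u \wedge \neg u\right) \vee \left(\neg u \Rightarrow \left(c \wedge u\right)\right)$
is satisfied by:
  {u: True}


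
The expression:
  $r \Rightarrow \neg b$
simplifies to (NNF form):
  $\neg b \vee \neg r$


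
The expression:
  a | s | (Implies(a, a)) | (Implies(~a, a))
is always true.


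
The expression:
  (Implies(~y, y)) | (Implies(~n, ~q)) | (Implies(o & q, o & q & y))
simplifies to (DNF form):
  n | y | ~o | ~q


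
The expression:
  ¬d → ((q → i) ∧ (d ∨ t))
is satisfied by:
  {d: True, t: True, i: True, q: False}
  {d: True, t: True, q: False, i: False}
  {d: True, t: True, i: True, q: True}
  {d: True, t: True, q: True, i: False}
  {d: True, i: True, q: False, t: False}
  {d: True, q: False, i: False, t: False}
  {d: True, i: True, q: True, t: False}
  {d: True, q: True, i: False, t: False}
  {i: True, t: True, q: False, d: False}
  {t: True, q: False, i: False, d: False}
  {i: True, t: True, q: True, d: False}


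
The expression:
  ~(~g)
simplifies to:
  g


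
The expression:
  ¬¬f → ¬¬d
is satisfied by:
  {d: True, f: False}
  {f: False, d: False}
  {f: True, d: True}


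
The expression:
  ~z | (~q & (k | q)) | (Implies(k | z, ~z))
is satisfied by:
  {k: True, q: False, z: False}
  {q: False, z: False, k: False}
  {k: True, q: True, z: False}
  {q: True, k: False, z: False}
  {z: True, k: True, q: False}


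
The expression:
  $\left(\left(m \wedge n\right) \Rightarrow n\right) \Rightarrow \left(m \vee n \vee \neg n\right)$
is always true.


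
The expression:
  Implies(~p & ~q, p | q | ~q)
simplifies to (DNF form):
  True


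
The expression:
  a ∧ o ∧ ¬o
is never true.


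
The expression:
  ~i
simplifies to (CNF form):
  ~i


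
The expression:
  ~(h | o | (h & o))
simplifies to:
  ~h & ~o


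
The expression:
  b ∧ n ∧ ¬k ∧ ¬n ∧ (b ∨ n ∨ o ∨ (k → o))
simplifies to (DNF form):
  False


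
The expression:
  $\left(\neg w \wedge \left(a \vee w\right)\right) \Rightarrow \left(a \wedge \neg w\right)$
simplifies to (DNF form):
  $\text{True}$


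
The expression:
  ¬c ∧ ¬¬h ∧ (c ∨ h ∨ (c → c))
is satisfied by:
  {h: True, c: False}


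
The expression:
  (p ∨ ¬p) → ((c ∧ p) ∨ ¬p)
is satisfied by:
  {c: True, p: False}
  {p: False, c: False}
  {p: True, c: True}


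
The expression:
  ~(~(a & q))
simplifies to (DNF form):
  a & q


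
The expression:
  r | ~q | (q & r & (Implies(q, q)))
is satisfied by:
  {r: True, q: False}
  {q: False, r: False}
  {q: True, r: True}


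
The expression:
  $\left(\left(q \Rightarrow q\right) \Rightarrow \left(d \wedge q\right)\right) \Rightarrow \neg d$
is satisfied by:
  {q: False, d: False}
  {d: True, q: False}
  {q: True, d: False}


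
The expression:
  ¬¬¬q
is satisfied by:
  {q: False}


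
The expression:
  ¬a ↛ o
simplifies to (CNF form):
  o ∨ ¬a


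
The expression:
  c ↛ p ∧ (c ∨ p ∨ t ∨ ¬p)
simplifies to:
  c ∧ ¬p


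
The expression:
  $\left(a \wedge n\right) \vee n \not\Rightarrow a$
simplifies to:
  $n$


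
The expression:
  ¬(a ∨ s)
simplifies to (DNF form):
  ¬a ∧ ¬s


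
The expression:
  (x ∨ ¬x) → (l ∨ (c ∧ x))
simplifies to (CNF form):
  (c ∨ l) ∧ (l ∨ x)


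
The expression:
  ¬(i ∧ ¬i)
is always true.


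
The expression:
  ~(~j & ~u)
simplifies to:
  j | u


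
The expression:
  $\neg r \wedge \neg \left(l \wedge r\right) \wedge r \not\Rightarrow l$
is never true.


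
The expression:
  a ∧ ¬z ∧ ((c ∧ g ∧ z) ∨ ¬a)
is never true.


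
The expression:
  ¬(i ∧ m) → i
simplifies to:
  i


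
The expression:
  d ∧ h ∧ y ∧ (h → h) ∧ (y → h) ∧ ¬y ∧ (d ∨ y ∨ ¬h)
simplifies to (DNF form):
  False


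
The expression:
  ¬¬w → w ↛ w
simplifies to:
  ¬w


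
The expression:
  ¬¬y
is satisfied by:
  {y: True}


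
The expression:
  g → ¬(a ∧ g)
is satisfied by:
  {g: False, a: False}
  {a: True, g: False}
  {g: True, a: False}


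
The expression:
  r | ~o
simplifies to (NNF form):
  r | ~o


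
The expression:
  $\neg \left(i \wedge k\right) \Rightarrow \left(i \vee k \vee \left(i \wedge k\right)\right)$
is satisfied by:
  {i: True, k: True}
  {i: True, k: False}
  {k: True, i: False}


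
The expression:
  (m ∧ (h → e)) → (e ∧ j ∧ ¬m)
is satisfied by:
  {h: True, m: False, e: False}
  {h: False, m: False, e: False}
  {e: True, h: True, m: False}
  {e: True, h: False, m: False}
  {m: True, h: True, e: False}


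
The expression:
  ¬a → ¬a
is always true.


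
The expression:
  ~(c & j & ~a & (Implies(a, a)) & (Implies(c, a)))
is always true.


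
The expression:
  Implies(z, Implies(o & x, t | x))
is always true.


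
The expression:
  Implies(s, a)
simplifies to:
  a | ~s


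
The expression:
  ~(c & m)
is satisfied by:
  {m: False, c: False}
  {c: True, m: False}
  {m: True, c: False}


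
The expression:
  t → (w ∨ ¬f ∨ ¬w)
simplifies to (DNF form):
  True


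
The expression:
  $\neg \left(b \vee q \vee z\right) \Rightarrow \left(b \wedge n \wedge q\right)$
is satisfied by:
  {b: True, q: True, z: True}
  {b: True, q: True, z: False}
  {b: True, z: True, q: False}
  {b: True, z: False, q: False}
  {q: True, z: True, b: False}
  {q: True, z: False, b: False}
  {z: True, q: False, b: False}


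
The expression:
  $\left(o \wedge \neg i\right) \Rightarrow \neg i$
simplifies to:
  $\text{True}$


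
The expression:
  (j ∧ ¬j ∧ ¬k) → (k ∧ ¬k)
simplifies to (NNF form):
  True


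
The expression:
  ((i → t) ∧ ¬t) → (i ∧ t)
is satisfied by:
  {i: True, t: True}
  {i: True, t: False}
  {t: True, i: False}


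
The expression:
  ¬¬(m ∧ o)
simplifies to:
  m ∧ o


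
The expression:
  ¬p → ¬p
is always true.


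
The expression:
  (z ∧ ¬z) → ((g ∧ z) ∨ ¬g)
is always true.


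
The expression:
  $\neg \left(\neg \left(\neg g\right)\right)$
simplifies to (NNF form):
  $\neg g$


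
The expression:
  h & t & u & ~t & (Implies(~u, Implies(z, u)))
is never true.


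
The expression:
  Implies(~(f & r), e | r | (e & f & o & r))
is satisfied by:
  {r: True, e: True}
  {r: True, e: False}
  {e: True, r: False}


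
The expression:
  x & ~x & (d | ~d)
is never true.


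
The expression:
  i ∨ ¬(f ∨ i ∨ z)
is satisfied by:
  {i: True, f: False, z: False}
  {i: True, z: True, f: False}
  {i: True, f: True, z: False}
  {i: True, z: True, f: True}
  {z: False, f: False, i: False}


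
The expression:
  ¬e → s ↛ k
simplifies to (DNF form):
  e ∨ (s ∧ ¬k)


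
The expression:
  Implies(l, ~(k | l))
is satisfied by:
  {l: False}


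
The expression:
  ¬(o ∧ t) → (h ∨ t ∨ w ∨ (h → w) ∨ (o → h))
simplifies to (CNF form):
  True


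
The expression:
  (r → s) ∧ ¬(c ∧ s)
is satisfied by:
  {s: False, r: False, c: False}
  {c: True, s: False, r: False}
  {s: True, c: False, r: False}
  {r: True, s: True, c: False}


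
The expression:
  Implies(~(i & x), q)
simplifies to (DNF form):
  q | (i & x)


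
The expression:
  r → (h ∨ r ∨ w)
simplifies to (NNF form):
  True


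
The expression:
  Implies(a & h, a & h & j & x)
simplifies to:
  ~a | ~h | (j & x)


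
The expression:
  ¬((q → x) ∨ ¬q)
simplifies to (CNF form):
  q ∧ ¬x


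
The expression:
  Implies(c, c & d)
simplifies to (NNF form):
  d | ~c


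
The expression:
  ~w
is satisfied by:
  {w: False}


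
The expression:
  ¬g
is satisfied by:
  {g: False}


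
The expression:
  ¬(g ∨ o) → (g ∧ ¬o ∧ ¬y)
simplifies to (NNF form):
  g ∨ o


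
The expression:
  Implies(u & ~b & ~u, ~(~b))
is always true.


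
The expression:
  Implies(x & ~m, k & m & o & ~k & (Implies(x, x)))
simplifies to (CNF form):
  m | ~x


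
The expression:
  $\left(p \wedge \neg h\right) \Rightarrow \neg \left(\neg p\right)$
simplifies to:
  $\text{True}$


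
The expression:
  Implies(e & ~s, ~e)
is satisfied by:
  {s: True, e: False}
  {e: False, s: False}
  {e: True, s: True}


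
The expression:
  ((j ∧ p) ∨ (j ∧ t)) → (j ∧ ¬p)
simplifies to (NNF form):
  ¬j ∨ ¬p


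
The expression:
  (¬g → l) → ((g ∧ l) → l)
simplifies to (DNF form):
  True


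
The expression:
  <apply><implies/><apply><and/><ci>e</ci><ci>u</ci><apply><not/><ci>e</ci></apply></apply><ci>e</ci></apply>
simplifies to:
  <true/>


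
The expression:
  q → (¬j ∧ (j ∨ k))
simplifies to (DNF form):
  (k ∧ ¬j) ∨ ¬q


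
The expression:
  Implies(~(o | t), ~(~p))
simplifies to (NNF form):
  o | p | t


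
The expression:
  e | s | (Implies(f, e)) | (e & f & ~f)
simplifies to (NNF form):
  e | s | ~f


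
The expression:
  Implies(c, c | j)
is always true.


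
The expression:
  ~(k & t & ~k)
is always true.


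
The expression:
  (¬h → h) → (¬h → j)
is always true.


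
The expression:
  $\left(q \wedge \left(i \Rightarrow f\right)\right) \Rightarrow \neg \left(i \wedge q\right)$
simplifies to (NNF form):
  $\neg f \vee \neg i \vee \neg q$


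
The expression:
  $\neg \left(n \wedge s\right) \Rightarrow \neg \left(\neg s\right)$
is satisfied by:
  {s: True}


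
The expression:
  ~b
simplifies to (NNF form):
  ~b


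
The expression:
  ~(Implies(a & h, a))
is never true.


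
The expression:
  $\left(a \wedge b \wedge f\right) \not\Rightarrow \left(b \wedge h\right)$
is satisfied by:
  {a: True, b: True, f: True, h: False}


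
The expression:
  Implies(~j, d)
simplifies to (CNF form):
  d | j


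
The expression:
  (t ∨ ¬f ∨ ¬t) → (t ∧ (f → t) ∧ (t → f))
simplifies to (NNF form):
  f ∧ t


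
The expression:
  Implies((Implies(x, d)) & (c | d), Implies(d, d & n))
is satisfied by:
  {n: True, d: False}
  {d: False, n: False}
  {d: True, n: True}


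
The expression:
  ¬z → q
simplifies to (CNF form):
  q ∨ z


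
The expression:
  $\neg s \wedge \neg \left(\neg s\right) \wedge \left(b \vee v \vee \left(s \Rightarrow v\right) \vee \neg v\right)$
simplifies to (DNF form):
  $\text{False}$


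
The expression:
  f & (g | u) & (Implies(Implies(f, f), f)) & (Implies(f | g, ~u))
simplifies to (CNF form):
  f & g & ~u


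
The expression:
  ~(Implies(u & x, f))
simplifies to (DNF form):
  u & x & ~f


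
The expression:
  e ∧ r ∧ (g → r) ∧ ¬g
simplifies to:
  e ∧ r ∧ ¬g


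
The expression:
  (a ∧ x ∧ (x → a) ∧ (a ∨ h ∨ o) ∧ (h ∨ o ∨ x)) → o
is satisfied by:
  {o: True, x: False, a: False}
  {x: False, a: False, o: False}
  {a: True, o: True, x: False}
  {a: True, x: False, o: False}
  {o: True, x: True, a: False}
  {x: True, o: False, a: False}
  {a: True, x: True, o: True}


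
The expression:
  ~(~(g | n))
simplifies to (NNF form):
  g | n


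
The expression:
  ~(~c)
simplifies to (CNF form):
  c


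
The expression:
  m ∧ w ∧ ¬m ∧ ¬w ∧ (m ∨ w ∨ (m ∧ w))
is never true.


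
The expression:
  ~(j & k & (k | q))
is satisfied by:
  {k: False, j: False}
  {j: True, k: False}
  {k: True, j: False}


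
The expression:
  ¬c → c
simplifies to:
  c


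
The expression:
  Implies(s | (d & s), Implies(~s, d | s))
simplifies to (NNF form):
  True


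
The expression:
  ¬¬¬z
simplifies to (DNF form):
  ¬z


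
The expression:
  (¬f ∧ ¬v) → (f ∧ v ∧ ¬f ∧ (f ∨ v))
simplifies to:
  f ∨ v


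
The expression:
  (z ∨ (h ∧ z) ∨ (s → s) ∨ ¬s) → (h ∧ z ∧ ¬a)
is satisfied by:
  {z: True, h: True, a: False}


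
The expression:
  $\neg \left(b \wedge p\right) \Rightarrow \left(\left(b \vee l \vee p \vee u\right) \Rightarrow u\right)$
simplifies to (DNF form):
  $u \vee \left(b \wedge p\right) \vee \left(\neg b \wedge \neg l \wedge \neg p\right)$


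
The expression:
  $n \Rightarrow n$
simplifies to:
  $\text{True}$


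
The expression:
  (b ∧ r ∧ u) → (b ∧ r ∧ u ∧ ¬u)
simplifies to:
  ¬b ∨ ¬r ∨ ¬u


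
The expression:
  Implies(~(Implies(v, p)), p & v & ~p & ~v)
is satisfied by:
  {p: True, v: False}
  {v: False, p: False}
  {v: True, p: True}


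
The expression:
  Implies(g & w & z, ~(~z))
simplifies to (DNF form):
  True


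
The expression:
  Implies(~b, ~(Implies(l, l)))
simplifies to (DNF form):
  b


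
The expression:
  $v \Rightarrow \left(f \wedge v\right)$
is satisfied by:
  {f: True, v: False}
  {v: False, f: False}
  {v: True, f: True}


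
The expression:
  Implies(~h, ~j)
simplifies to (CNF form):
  h | ~j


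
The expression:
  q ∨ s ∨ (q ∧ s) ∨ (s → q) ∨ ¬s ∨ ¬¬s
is always true.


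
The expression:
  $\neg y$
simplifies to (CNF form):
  $\neg y$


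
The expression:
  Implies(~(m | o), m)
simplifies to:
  m | o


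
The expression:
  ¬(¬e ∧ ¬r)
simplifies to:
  e ∨ r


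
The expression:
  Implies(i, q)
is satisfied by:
  {q: True, i: False}
  {i: False, q: False}
  {i: True, q: True}


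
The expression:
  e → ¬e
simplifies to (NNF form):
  ¬e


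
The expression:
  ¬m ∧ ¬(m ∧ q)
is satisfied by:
  {m: False}


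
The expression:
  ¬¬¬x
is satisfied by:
  {x: False}


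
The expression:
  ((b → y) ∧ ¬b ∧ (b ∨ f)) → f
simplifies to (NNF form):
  True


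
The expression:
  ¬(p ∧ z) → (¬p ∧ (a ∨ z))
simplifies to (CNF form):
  (a ∨ z) ∧ (z ∨ ¬p)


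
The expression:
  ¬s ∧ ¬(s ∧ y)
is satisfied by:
  {s: False}


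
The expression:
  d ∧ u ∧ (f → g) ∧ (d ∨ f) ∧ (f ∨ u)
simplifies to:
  d ∧ u ∧ (g ∨ ¬f)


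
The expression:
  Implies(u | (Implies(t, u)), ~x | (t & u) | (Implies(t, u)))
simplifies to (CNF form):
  True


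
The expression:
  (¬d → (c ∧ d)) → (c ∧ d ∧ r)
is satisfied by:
  {r: True, c: True, d: False}
  {r: True, c: False, d: False}
  {c: True, r: False, d: False}
  {r: False, c: False, d: False}
  {r: True, d: True, c: True}


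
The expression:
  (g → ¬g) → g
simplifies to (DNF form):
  g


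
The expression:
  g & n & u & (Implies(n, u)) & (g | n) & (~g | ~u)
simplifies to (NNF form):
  False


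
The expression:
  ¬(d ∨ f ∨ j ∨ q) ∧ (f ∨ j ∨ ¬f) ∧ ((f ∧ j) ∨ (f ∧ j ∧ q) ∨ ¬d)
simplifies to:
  ¬d ∧ ¬f ∧ ¬j ∧ ¬q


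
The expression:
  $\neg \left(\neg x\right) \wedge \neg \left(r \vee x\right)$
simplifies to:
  $\text{False}$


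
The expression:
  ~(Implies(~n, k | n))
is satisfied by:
  {n: False, k: False}


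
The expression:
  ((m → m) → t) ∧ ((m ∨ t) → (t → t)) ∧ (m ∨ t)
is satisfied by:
  {t: True}


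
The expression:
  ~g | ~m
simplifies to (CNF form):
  ~g | ~m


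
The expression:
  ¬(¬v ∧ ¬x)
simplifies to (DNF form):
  v ∨ x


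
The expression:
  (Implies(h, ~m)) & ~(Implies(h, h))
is never true.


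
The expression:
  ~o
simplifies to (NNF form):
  ~o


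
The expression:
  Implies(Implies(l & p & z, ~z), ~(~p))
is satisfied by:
  {p: True}


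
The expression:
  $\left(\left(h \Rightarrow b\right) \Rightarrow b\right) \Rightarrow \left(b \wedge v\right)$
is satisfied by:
  {v: True, h: False, b: False}
  {h: False, b: False, v: False}
  {b: True, v: True, h: False}
  {b: True, h: True, v: True}


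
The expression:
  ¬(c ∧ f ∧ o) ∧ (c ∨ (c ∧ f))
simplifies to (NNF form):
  c ∧ (¬f ∨ ¬o)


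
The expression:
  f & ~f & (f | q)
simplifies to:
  False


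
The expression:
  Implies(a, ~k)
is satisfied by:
  {k: False, a: False}
  {a: True, k: False}
  {k: True, a: False}


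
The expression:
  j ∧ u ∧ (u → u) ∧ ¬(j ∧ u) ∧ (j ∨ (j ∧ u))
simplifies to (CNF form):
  False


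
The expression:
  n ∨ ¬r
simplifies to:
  n ∨ ¬r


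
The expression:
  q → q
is always true.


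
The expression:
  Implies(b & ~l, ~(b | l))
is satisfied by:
  {l: True, b: False}
  {b: False, l: False}
  {b: True, l: True}


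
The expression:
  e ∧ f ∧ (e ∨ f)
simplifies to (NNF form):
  e ∧ f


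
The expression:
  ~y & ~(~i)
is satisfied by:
  {i: True, y: False}


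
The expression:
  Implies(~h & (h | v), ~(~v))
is always true.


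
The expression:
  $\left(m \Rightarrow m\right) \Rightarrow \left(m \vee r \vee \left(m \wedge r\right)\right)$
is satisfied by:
  {r: True, m: True}
  {r: True, m: False}
  {m: True, r: False}


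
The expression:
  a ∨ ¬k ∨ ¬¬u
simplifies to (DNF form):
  a ∨ u ∨ ¬k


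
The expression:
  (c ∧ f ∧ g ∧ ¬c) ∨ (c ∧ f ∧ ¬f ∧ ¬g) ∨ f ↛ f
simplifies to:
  False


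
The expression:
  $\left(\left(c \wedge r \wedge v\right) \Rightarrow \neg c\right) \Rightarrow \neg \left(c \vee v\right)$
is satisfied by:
  {r: True, v: False, c: False}
  {r: False, v: False, c: False}
  {c: True, v: True, r: True}


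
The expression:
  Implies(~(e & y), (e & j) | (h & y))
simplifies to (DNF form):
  (e & j) | (e & y) | (h & y)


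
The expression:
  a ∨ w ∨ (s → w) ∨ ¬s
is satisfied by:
  {a: True, w: True, s: False}
  {a: True, s: False, w: False}
  {w: True, s: False, a: False}
  {w: False, s: False, a: False}
  {a: True, w: True, s: True}
  {a: True, s: True, w: False}
  {w: True, s: True, a: False}


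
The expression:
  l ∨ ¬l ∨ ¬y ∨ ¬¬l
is always true.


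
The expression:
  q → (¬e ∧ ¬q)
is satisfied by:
  {q: False}


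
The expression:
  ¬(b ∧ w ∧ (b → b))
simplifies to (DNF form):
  ¬b ∨ ¬w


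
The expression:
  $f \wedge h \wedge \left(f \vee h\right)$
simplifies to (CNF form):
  $f \wedge h$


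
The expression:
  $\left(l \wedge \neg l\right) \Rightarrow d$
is always true.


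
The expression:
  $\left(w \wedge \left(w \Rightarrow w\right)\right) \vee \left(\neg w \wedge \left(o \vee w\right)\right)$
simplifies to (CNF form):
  $o \vee w$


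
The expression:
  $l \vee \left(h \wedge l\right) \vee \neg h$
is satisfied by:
  {l: True, h: False}
  {h: False, l: False}
  {h: True, l: True}


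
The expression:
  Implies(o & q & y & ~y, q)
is always true.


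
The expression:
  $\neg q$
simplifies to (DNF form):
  $\neg q$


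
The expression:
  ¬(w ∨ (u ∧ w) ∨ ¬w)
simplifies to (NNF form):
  False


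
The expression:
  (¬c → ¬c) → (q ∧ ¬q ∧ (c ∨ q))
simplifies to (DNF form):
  False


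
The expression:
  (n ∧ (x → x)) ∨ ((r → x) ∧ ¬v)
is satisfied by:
  {x: True, n: True, v: False, r: False}
  {n: True, x: False, v: False, r: False}
  {r: True, x: True, n: True, v: False}
  {r: True, n: True, x: False, v: False}
  {x: True, n: True, v: True, r: False}
  {n: True, v: True, r: False, x: False}
  {r: True, n: True, v: True, x: True}
  {r: True, n: True, v: True, x: False}
  {x: True, r: False, v: False, n: False}
  {r: False, v: False, n: False, x: False}
  {x: True, r: True, v: False, n: False}


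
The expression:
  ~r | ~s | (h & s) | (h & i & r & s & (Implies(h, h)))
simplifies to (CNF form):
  h | ~r | ~s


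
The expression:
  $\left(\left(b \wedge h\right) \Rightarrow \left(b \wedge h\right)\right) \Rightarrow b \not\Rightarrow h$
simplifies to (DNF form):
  $b \wedge \neg h$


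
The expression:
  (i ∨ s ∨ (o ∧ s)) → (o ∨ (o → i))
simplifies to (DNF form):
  True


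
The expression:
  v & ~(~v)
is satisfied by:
  {v: True}


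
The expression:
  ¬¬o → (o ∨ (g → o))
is always true.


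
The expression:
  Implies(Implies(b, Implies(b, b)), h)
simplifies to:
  h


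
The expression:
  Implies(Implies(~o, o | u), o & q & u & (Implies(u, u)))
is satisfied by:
  {q: True, u: False, o: False}
  {q: False, u: False, o: False}
  {o: True, u: True, q: True}


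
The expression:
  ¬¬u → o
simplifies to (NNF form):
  o ∨ ¬u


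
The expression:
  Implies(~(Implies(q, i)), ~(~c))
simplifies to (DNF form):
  c | i | ~q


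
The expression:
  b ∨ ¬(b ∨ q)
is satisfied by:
  {b: True, q: False}
  {q: False, b: False}
  {q: True, b: True}


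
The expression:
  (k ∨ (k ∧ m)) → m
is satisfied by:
  {m: True, k: False}
  {k: False, m: False}
  {k: True, m: True}


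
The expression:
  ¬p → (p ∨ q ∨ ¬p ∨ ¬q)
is always true.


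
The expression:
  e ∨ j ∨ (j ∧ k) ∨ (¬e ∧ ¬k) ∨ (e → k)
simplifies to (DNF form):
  True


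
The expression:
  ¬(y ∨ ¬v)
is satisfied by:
  {v: True, y: False}


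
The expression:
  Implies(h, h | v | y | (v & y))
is always true.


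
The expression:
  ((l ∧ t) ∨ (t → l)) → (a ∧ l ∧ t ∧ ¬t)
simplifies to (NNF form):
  t ∧ ¬l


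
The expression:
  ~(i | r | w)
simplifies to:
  ~i & ~r & ~w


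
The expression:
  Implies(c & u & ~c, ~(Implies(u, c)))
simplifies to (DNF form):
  True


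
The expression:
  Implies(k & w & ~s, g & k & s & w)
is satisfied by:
  {s: True, w: False, k: False}
  {w: False, k: False, s: False}
  {s: True, k: True, w: False}
  {k: True, w: False, s: False}
  {s: True, w: True, k: False}
  {w: True, s: False, k: False}
  {s: True, k: True, w: True}


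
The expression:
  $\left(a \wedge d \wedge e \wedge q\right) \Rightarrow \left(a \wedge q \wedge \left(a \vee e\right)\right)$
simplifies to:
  $\text{True}$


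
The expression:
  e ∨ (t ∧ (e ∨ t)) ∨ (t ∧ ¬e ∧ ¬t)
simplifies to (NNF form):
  e ∨ t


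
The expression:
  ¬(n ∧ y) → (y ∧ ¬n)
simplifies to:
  y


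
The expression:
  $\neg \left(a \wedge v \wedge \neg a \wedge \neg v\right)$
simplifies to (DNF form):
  $\text{True}$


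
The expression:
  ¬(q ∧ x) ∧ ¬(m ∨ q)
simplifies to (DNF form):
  ¬m ∧ ¬q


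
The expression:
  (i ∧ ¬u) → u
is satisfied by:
  {u: True, i: False}
  {i: False, u: False}
  {i: True, u: True}


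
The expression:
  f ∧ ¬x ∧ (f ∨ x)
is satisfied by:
  {f: True, x: False}


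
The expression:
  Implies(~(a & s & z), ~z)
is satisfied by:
  {a: True, s: True, z: False}
  {a: True, s: False, z: False}
  {s: True, a: False, z: False}
  {a: False, s: False, z: False}
  {a: True, z: True, s: True}


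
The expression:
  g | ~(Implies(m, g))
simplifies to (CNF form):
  g | m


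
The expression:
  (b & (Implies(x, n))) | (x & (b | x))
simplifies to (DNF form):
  b | x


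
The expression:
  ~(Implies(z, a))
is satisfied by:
  {z: True, a: False}


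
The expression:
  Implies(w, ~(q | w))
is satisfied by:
  {w: False}


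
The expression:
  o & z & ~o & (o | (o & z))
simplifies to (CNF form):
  False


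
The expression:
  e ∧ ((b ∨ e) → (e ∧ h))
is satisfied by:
  {h: True, e: True}


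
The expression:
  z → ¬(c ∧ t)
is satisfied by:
  {c: False, t: False, z: False}
  {z: True, c: False, t: False}
  {t: True, c: False, z: False}
  {z: True, t: True, c: False}
  {c: True, z: False, t: False}
  {z: True, c: True, t: False}
  {t: True, c: True, z: False}


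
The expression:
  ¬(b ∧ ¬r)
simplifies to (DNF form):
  r ∨ ¬b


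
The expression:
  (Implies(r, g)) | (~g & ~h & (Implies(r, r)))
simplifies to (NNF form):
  g | ~h | ~r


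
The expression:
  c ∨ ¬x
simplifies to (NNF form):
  c ∨ ¬x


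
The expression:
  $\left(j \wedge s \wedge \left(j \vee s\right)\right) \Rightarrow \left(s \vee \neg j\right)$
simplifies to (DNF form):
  $\text{True}$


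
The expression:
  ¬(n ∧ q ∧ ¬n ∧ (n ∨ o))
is always true.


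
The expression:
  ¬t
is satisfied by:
  {t: False}


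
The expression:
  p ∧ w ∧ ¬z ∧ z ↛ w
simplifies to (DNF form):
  False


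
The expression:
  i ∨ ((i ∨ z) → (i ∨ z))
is always true.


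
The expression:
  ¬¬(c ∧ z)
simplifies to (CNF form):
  c ∧ z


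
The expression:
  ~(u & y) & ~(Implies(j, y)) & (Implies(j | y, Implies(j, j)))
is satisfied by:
  {j: True, y: False}


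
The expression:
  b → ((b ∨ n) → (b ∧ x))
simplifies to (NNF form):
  x ∨ ¬b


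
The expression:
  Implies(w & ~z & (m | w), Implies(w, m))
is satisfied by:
  {z: True, m: True, w: False}
  {z: True, w: False, m: False}
  {m: True, w: False, z: False}
  {m: False, w: False, z: False}
  {z: True, m: True, w: True}
  {z: True, w: True, m: False}
  {m: True, w: True, z: False}


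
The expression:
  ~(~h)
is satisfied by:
  {h: True}


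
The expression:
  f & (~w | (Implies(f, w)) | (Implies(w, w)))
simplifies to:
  f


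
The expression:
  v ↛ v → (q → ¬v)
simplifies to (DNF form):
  True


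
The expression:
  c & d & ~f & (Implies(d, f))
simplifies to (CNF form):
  False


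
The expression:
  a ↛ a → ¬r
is always true.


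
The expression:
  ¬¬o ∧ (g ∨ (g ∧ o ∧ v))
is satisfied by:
  {g: True, o: True}


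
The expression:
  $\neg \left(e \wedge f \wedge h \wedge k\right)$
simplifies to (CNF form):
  $\neg e \vee \neg f \vee \neg h \vee \neg k$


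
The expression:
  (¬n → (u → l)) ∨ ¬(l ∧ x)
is always true.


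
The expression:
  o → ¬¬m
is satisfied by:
  {m: True, o: False}
  {o: False, m: False}
  {o: True, m: True}


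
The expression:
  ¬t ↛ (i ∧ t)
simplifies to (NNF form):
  ¬t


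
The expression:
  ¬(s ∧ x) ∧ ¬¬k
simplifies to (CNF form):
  k ∧ (¬s ∨ ¬x)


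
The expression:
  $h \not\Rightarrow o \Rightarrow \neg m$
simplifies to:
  $o \vee \neg h \vee \neg m$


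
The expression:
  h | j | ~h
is always true.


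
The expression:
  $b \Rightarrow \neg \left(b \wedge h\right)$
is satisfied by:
  {h: False, b: False}
  {b: True, h: False}
  {h: True, b: False}


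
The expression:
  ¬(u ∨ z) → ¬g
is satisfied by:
  {z: True, u: True, g: False}
  {z: True, g: False, u: False}
  {u: True, g: False, z: False}
  {u: False, g: False, z: False}
  {z: True, u: True, g: True}
  {z: True, g: True, u: False}
  {u: True, g: True, z: False}


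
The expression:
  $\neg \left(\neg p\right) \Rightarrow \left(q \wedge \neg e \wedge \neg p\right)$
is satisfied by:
  {p: False}


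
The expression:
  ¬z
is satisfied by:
  {z: False}


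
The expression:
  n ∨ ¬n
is always true.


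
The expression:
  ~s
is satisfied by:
  {s: False}


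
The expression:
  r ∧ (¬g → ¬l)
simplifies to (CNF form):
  r ∧ (g ∨ ¬l)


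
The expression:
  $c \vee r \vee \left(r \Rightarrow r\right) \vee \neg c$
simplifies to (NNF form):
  $\text{True}$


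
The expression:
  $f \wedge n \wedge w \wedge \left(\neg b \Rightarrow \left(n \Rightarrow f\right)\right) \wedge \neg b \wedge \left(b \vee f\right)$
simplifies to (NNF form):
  $f \wedge n \wedge w \wedge \neg b$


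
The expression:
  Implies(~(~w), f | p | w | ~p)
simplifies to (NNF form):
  True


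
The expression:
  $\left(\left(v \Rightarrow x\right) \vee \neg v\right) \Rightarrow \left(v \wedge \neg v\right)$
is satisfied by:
  {v: True, x: False}


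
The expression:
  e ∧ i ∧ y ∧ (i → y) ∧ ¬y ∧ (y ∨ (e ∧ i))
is never true.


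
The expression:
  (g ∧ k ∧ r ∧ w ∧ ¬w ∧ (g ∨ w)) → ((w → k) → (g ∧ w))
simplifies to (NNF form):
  True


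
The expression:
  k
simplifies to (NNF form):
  k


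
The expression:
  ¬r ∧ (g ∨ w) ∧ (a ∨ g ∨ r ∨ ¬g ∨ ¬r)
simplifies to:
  ¬r ∧ (g ∨ w)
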